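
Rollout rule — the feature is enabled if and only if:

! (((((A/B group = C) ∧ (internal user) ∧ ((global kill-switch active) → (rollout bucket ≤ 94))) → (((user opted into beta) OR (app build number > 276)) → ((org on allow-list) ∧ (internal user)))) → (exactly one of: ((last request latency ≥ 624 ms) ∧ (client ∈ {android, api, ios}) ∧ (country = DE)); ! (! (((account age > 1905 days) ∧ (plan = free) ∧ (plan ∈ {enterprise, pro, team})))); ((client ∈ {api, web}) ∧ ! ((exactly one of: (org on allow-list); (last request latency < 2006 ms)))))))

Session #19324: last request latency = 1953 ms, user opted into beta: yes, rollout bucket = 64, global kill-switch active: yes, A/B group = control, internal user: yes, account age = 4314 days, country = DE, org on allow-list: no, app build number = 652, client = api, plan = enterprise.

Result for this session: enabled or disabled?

Atomic conditions:
  A/B group = C: control == C is false
  internal user: yes → true
  global kill-switch active: yes → true
  rollout bucket ≤ 94: 64 ≤ 94 is true
  user opted into beta: yes → true
  app build number > 276: 652 > 276 is true
  org on allow-list: no → false
  last request latency ≥ 624 ms: 1953 ≥ 624 is true
  client ∈ {android, api, ios}: api is in the set → true
  country = DE: DE == DE is true
  account age > 1905 days: 4314 > 1905 is true
  plan = free: enterprise == free is false
  plan ∈ {enterprise, pro, team}: enterprise is in the set → true
  client ∈ {api, web}: api is in the set → true
  last request latency < 2006 ms: 1953 < 2006 is true
Combine:
[1.1.1.3] true → true = true
[1.1.1] false AND true AND true = false
[1.1.2.1] true OR true = true
[1.1.2.2] false AND true = false
[1.1.2] true → false = false
[1.1] false → false (antecedent false ⇒ implication holds) = true
[1.2.1] true AND true AND true = true
[1.2.2.1.1] true AND false AND true = false
[1.2.2.1] NOT false = true
[1.2.2] NOT true = false
[1.2.3.2.1] exactly-one(false, true) = true
[1.2.3.2] NOT true = false
[1.2.3] true AND false = false
[1.2] exactly-one(true, false, false) = true
[1] true → true = true
[root] NOT true = false
Overall: false → disabled

Disabled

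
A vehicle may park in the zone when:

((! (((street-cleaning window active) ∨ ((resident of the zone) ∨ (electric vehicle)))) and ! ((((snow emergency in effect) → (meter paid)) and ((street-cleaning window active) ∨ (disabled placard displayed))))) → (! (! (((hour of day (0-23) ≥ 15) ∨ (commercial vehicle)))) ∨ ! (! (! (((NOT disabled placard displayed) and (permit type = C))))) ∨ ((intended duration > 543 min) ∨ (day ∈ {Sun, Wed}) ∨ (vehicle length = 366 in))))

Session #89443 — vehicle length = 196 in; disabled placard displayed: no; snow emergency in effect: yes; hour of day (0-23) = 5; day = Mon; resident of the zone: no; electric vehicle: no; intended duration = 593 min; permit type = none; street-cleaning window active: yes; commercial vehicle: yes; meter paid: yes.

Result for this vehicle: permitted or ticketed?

Atomic conditions:
  street-cleaning window active: yes → true
  resident of the zone: no → false
  electric vehicle: no → false
  snow emergency in effect: yes → true
  meter paid: yes → true
  disabled placard displayed: no → false
  hour of day (0-23) ≥ 15: 5 ≥ 15 is false
  commercial vehicle: yes → true
  NOT disabled placard displayed: no → true
  permit type = C: none == C is false
  intended duration > 543 min: 593 > 543 is true
  day ∈ {Sun, Wed}: Mon is not in the set → false
  vehicle length = 366 in: 196 == 366 is false
Combine:
[1.1.1.2] false OR false = false
[1.1.1] true OR false = true
[1.1] NOT true = false
[1.2.1.1] true → true = true
[1.2.1.2] true OR false = true
[1.2.1] true AND true = true
[1.2] NOT true = false
[1] false AND false = false
[2.1.1.1] false OR true = true
[2.1.1] NOT true = false
[2.1] NOT false = true
[2.2.1.1.1] true AND false = false
[2.2.1.1] NOT false = true
[2.2.1] NOT true = false
[2.2] NOT false = true
[2.3] true OR false OR false = true
[2] true OR true OR true = true
[root] false → true (antecedent false ⇒ implication holds) = true
Overall: true → permitted

Permitted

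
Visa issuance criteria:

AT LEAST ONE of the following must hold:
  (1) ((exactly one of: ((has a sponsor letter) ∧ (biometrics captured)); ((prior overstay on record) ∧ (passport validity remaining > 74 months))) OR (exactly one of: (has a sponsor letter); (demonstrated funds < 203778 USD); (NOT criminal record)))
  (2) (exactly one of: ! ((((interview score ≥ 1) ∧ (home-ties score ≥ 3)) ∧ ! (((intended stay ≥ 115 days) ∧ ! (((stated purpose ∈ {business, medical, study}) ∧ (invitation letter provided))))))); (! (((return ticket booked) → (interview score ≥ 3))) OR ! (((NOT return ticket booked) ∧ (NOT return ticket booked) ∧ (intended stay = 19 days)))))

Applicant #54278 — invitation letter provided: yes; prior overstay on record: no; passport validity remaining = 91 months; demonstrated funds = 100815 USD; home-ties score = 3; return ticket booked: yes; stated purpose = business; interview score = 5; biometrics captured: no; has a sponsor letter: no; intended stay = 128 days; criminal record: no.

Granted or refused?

Granted

Atomic conditions:
  has a sponsor letter: no → false
  biometrics captured: no → false
  prior overstay on record: no → false
  passport validity remaining > 74 months: 91 > 74 is true
  demonstrated funds < 203778 USD: 100815 < 203778 is true
  NOT criminal record: no → true
  interview score ≥ 1: 5 ≥ 1 is true
  home-ties score ≥ 3: 3 ≥ 3 is true
  intended stay ≥ 115 days: 128 ≥ 115 is true
  stated purpose ∈ {business, medical, study}: business is in the set → true
  invitation letter provided: yes → true
  return ticket booked: yes → true
  interview score ≥ 3: 5 ≥ 3 is true
  NOT return ticket booked: yes → false
  intended stay = 19 days: 128 == 19 is false
Combine:
[1.1.1] false AND false = false
[1.1.2] false AND true = false
[1.1] exactly-one(false, false) = false
[1.2] exactly-one(false, true, true) = false
[1] false OR false = false
[2.1.1.1] true AND true = true
[2.1.1.2.1.2.1] true AND true = true
[2.1.1.2.1.2] NOT true = false
[2.1.1.2.1] true AND false = false
[2.1.1.2] NOT false = true
[2.1.1] true AND true = true
[2.1] NOT true = false
[2.2.1.1] true → true = true
[2.2.1] NOT true = false
[2.2.2.1] false AND false AND false = false
[2.2.2] NOT false = true
[2.2] false OR true = true
[2] exactly-one(false, true) = true
[root] false OR true = true
Overall: true → granted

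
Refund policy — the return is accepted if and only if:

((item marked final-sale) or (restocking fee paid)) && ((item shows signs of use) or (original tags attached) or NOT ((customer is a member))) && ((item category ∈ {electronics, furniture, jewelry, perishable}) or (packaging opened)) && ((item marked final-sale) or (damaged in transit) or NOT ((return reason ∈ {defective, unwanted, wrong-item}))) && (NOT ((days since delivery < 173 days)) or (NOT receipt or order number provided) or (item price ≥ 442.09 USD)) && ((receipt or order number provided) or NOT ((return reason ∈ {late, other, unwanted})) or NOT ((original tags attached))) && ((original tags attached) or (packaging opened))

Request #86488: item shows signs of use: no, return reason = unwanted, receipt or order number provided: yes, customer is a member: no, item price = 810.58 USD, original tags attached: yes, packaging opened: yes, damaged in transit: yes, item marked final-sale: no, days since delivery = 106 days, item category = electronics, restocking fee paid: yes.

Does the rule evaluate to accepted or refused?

Accepted

Atomic conditions:
  item marked final-sale: no → false
  restocking fee paid: yes → true
  item shows signs of use: no → false
  original tags attached: yes → true
  customer is a member: no → false
  item category ∈ {electronics, furniture, jewelry, perishable}: electronics is in the set → true
  packaging opened: yes → true
  damaged in transit: yes → true
  return reason ∈ {defective, unwanted, wrong-item}: unwanted is in the set → true
  days since delivery < 173 days: 106 < 173 is true
  NOT receipt or order number provided: yes → false
  item price ≥ 442.09 USD: 810.58 ≥ 442.09 is true
  receipt or order number provided: yes → true
  return reason ∈ {late, other, unwanted}: unwanted is in the set → true
Combine:
[1] false OR true = true
[2.3] NOT false = true
[2] false OR true OR true = true
[3] true OR true = true
[4.3] NOT true = false
[4] false OR true OR false = true
[5.1] NOT true = false
[5] false OR false OR true = true
[6.2] NOT true = false
[6.3] NOT true = false
[6] true OR false OR false = true
[7] true OR true = true
[root] true AND true AND true AND true AND true AND true AND true = true
Overall: true → accepted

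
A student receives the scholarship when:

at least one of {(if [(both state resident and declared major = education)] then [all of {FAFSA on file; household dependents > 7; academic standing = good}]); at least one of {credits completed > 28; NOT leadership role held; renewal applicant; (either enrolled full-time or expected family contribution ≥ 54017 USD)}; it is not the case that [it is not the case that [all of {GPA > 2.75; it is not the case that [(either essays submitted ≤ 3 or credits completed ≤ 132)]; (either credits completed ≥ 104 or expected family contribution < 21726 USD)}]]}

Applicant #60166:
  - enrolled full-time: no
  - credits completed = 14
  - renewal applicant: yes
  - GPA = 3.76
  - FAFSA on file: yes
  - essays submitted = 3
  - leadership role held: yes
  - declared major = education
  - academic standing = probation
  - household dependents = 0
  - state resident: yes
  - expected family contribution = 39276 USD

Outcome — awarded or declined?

Awarded

Atomic conditions:
  state resident: yes → true
  declared major = education: education == education is true
  FAFSA on file: yes → true
  household dependents > 7: 0 > 7 is false
  academic standing = good: probation == good is false
  credits completed > 28: 14 > 28 is false
  NOT leadership role held: yes → false
  renewal applicant: yes → true
  enrolled full-time: no → false
  expected family contribution ≥ 54017 USD: 39276 ≥ 54017 is false
  GPA > 2.75: 3.76 > 2.75 is true
  essays submitted ≤ 3: 3 ≤ 3 is true
  credits completed ≤ 132: 14 ≤ 132 is true
  credits completed ≥ 104: 14 ≥ 104 is false
  expected family contribution < 21726 USD: 39276 < 21726 is false
Combine:
[1.1] true AND true = true
[1.2] true AND false AND false = false
[1] true → false = false
[2.4] false OR false = false
[2] false OR false OR true OR false = true
[3.1.1.2.1] true OR true = true
[3.1.1.2] NOT true = false
[3.1.1.3] false OR false = false
[3.1.1] true AND false AND false = false
[3.1] NOT false = true
[3] NOT true = false
[root] false OR true OR false = true
Overall: true → awarded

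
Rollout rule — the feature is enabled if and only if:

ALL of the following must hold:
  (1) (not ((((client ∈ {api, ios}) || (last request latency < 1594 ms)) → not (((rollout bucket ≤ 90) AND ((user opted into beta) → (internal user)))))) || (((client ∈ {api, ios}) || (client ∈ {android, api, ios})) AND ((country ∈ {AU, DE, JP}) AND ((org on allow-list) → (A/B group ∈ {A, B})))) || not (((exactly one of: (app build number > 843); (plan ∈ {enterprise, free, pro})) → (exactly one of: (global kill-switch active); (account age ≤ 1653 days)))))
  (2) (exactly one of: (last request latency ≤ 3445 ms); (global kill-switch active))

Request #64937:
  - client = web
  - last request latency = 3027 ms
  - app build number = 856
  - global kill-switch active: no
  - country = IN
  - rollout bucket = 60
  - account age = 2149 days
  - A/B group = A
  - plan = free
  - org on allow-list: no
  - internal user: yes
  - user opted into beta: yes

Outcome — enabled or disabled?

Disabled

Atomic conditions:
  client ∈ {api, ios}: web is not in the set → false
  last request latency < 1594 ms: 3027 < 1594 is false
  rollout bucket ≤ 90: 60 ≤ 90 is true
  user opted into beta: yes → true
  internal user: yes → true
  client ∈ {android, api, ios}: web is not in the set → false
  country ∈ {AU, DE, JP}: IN is not in the set → false
  org on allow-list: no → false
  A/B group ∈ {A, B}: A is in the set → true
  app build number > 843: 856 > 843 is true
  plan ∈ {enterprise, free, pro}: free is in the set → true
  global kill-switch active: no → false
  account age ≤ 1653 days: 2149 ≤ 1653 is false
  last request latency ≤ 3445 ms: 3027 ≤ 3445 is true
Combine:
[1.1.1.1] false OR false = false
[1.1.1.2.1.2] true → true = true
[1.1.1.2.1] true AND true = true
[1.1.1.2] NOT true = false
[1.1.1] false → false (antecedent false ⇒ implication holds) = true
[1.1] NOT true = false
[1.2.1] false OR false = false
[1.2.2.2] false → true (antecedent false ⇒ implication holds) = true
[1.2.2] false AND true = false
[1.2] false AND false = false
[1.3.1.1] exactly-one(true, true) = false
[1.3.1.2] exactly-one(false, false) = false
[1.3.1] false → false (antecedent false ⇒ implication holds) = true
[1.3] NOT true = false
[1] false OR false OR false = false
[2] exactly-one(true, false) = true
[root] false AND true = false
Overall: false → disabled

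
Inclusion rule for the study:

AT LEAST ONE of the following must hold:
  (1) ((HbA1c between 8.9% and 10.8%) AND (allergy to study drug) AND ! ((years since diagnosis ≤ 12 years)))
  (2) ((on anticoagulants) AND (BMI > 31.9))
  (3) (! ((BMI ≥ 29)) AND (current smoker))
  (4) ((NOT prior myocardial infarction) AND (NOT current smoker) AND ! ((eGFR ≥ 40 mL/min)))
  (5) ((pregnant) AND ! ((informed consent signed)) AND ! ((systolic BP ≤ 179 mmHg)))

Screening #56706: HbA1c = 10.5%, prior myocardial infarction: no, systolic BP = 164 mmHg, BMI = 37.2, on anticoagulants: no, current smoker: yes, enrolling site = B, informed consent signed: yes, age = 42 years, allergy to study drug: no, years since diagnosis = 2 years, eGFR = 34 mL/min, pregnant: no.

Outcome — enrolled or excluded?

Excluded

Atomic conditions:
  HbA1c between 8.9% and 10.8%: 10.5 in [8.9, 10.8] is true
  allergy to study drug: no → false
  years since diagnosis ≤ 12 years: 2 ≤ 12 is true
  on anticoagulants: no → false
  BMI > 31.9: 37.2 > 31.9 is true
  BMI ≥ 29: 37.2 ≥ 29 is true
  current smoker: yes → true
  NOT prior myocardial infarction: no → true
  NOT current smoker: yes → false
  eGFR ≥ 40 mL/min: 34 ≥ 40 is false
  pregnant: no → false
  informed consent signed: yes → true
  systolic BP ≤ 179 mmHg: 164 ≤ 179 is true
Combine:
[1.3] NOT true = false
[1] true AND false AND false = false
[2] false AND true = false
[3.1] NOT true = false
[3] false AND true = false
[4.3] NOT false = true
[4] true AND false AND true = false
[5.2] NOT true = false
[5.3] NOT true = false
[5] false AND false AND false = false
[root] false OR false OR false OR false OR false = false
Overall: false → excluded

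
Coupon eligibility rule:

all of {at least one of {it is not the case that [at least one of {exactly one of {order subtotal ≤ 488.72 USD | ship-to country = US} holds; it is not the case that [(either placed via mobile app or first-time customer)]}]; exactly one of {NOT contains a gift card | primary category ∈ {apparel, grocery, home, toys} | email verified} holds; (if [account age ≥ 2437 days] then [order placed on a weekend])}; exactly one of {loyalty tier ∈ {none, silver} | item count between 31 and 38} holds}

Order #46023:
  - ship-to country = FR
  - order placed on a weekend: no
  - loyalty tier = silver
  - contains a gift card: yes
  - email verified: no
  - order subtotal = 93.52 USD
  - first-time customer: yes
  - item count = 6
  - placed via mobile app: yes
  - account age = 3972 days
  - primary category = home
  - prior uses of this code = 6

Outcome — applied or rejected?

Atomic conditions:
  order subtotal ≤ 488.72 USD: 93.52 ≤ 488.72 is true
  ship-to country = US: FR == US is false
  placed via mobile app: yes → true
  first-time customer: yes → true
  NOT contains a gift card: yes → false
  primary category ∈ {apparel, grocery, home, toys}: home is in the set → true
  email verified: no → false
  account age ≥ 2437 days: 3972 ≥ 2437 is true
  order placed on a weekend: no → false
  loyalty tier ∈ {none, silver}: silver is in the set → true
  item count between 31 and 38: 6 in [31, 38] is false
Combine:
[1.1.1.1] exactly-one(true, false) = true
[1.1.1.2.1] true OR true = true
[1.1.1.2] NOT true = false
[1.1.1] true OR false = true
[1.1] NOT true = false
[1.2] exactly-one(false, true, false) = true
[1.3] true → false = false
[1] false OR true OR false = true
[2] exactly-one(true, false) = true
[root] true AND true = true
Overall: true → applied

Applied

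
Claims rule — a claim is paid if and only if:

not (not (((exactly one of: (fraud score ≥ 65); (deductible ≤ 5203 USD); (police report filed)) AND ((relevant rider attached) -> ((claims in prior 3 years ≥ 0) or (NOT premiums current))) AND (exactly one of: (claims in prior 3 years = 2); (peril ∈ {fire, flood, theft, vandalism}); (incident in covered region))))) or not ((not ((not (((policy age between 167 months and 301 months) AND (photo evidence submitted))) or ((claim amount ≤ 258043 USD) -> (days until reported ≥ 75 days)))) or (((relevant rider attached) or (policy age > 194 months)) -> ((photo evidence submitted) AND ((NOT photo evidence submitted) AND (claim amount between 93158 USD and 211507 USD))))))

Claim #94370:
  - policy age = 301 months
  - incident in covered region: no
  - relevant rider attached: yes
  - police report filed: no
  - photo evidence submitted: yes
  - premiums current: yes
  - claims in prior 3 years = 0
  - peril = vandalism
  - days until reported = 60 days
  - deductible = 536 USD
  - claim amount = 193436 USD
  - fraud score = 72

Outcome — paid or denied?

Denied

Atomic conditions:
  fraud score ≥ 65: 72 ≥ 65 is true
  deductible ≤ 5203 USD: 536 ≤ 5203 is true
  police report filed: no → false
  relevant rider attached: yes → true
  claims in prior 3 years ≥ 0: 0 ≥ 0 is true
  NOT premiums current: yes → false
  claims in prior 3 years = 2: 0 == 2 is false
  peril ∈ {fire, flood, theft, vandalism}: vandalism is in the set → true
  incident in covered region: no → false
  policy age between 167 months and 301 months: 301 in [167, 301] is true
  photo evidence submitted: yes → true
  claim amount ≤ 258043 USD: 193436 ≤ 258043 is true
  days until reported ≥ 75 days: 60 ≥ 75 is false
  policy age > 194 months: 301 > 194 is true
  NOT photo evidence submitted: yes → false
  claim amount between 93158 USD and 211507 USD: 193436 in [93158, 211507] is true
Combine:
[1.1.1.1] exactly-one(true, true, false) = false
[1.1.1.2.2] true OR false = true
[1.1.1.2] true → true = true
[1.1.1.3] exactly-one(false, true, false) = true
[1.1.1] false AND true AND true = false
[1.1] NOT false = true
[1] NOT true = false
[2.1.1.1.1.1] true AND true = true
[2.1.1.1.1] NOT true = false
[2.1.1.1.2] true → false = false
[2.1.1.1] false OR false = false
[2.1.1] NOT false = true
[2.1.2.1] true OR true = true
[2.1.2.2.2] false AND true = false
[2.1.2.2] true AND false = false
[2.1.2] true → false = false
[2.1] true OR false = true
[2] NOT true = false
[root] false OR false = false
Overall: false → denied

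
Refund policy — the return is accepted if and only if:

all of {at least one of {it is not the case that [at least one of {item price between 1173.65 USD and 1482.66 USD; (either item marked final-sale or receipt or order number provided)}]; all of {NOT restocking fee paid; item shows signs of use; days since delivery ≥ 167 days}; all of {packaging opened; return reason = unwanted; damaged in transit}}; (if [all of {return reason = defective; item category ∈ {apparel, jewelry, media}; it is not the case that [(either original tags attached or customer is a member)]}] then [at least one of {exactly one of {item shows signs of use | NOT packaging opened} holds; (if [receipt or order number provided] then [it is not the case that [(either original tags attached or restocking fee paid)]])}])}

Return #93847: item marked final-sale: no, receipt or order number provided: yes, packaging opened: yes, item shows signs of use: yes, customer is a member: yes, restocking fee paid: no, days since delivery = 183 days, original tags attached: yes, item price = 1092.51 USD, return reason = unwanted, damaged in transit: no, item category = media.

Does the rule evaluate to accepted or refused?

Accepted

Atomic conditions:
  item price between 1173.65 USD and 1482.66 USD: 1092.51 in [1173.65, 1482.66] is false
  item marked final-sale: no → false
  receipt or order number provided: yes → true
  NOT restocking fee paid: no → true
  item shows signs of use: yes → true
  days since delivery ≥ 167 days: 183 ≥ 167 is true
  packaging opened: yes → true
  return reason = unwanted: unwanted == unwanted is true
  damaged in transit: no → false
  return reason = defective: unwanted == defective is false
  item category ∈ {apparel, jewelry, media}: media is in the set → true
  original tags attached: yes → true
  customer is a member: yes → true
  NOT packaging opened: yes → false
  restocking fee paid: no → false
Combine:
[1.1.1.2] false OR true = true
[1.1.1] false OR true = true
[1.1] NOT true = false
[1.2] true AND true AND true = true
[1.3] true AND true AND false = false
[1] false OR true OR false = true
[2.1.3.1] true OR true = true
[2.1.3] NOT true = false
[2.1] false AND true AND false = false
[2.2.1] exactly-one(true, false) = true
[2.2.2.2.1] true OR false = true
[2.2.2.2] NOT true = false
[2.2.2] true → false = false
[2.2] true OR false = true
[2] false → true (antecedent false ⇒ implication holds) = true
[root] true AND true = true
Overall: true → accepted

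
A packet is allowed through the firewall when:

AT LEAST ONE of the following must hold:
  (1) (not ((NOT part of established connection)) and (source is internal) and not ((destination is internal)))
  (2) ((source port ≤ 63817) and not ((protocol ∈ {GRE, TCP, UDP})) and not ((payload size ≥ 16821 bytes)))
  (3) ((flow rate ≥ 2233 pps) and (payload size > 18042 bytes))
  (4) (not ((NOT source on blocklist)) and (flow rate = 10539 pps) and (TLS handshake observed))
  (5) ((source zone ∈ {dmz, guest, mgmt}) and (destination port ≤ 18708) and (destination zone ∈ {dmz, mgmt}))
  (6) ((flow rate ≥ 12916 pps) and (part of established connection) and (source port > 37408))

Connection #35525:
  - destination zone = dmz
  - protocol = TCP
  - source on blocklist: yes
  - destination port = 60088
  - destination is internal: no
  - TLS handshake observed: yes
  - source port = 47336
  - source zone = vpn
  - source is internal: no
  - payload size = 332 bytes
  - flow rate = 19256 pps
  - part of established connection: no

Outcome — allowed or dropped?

Atomic conditions:
  NOT part of established connection: no → true
  source is internal: no → false
  destination is internal: no → false
  source port ≤ 63817: 47336 ≤ 63817 is true
  protocol ∈ {GRE, TCP, UDP}: TCP is in the set → true
  payload size ≥ 16821 bytes: 332 ≥ 16821 is false
  flow rate ≥ 2233 pps: 19256 ≥ 2233 is true
  payload size > 18042 bytes: 332 > 18042 is false
  NOT source on blocklist: yes → false
  flow rate = 10539 pps: 19256 == 10539 is false
  TLS handshake observed: yes → true
  source zone ∈ {dmz, guest, mgmt}: vpn is not in the set → false
  destination port ≤ 18708: 60088 ≤ 18708 is false
  destination zone ∈ {dmz, mgmt}: dmz is in the set → true
  flow rate ≥ 12916 pps: 19256 ≥ 12916 is true
  part of established connection: no → false
  source port > 37408: 47336 > 37408 is true
Combine:
[1.1] NOT true = false
[1.3] NOT false = true
[1] false AND false AND true = false
[2.2] NOT true = false
[2.3] NOT false = true
[2] true AND false AND true = false
[3] true AND false = false
[4.1] NOT false = true
[4] true AND false AND true = false
[5] false AND false AND true = false
[6] true AND false AND true = false
[root] false OR false OR false OR false OR false OR false = false
Overall: false → dropped

Dropped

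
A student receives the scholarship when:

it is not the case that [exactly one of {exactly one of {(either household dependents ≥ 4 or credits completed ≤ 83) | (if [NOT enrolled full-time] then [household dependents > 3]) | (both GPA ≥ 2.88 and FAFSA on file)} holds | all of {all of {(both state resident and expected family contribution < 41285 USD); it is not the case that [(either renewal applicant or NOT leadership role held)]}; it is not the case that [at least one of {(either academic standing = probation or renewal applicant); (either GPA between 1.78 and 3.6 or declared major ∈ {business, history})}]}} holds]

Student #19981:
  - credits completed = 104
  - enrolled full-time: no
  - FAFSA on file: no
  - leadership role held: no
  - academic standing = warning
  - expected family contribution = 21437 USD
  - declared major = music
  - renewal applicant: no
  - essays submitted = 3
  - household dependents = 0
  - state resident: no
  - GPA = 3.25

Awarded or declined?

Atomic conditions:
  household dependents ≥ 4: 0 ≥ 4 is false
  credits completed ≤ 83: 104 ≤ 83 is false
  NOT enrolled full-time: no → true
  household dependents > 3: 0 > 3 is false
  GPA ≥ 2.88: 3.25 ≥ 2.88 is true
  FAFSA on file: no → false
  state resident: no → false
  expected family contribution < 41285 USD: 21437 < 41285 is true
  renewal applicant: no → false
  NOT leadership role held: no → true
  academic standing = probation: warning == probation is false
  GPA between 1.78 and 3.6: 3.25 in [1.78, 3.6] is true
  declared major ∈ {business, history}: music is not in the set → false
Combine:
[1.1.1] false OR false = false
[1.1.2] true → false = false
[1.1.3] true AND false = false
[1.1] exactly-one(false, false, false) = false
[1.2.1.1] false AND true = false
[1.2.1.2.1] false OR true = true
[1.2.1.2] NOT true = false
[1.2.1] false AND false = false
[1.2.2.1.1] false OR false = false
[1.2.2.1.2] true OR false = true
[1.2.2.1] false OR true = true
[1.2.2] NOT true = false
[1.2] false AND false = false
[1] exactly-one(false, false) = false
[root] NOT false = true
Overall: true → awarded

Awarded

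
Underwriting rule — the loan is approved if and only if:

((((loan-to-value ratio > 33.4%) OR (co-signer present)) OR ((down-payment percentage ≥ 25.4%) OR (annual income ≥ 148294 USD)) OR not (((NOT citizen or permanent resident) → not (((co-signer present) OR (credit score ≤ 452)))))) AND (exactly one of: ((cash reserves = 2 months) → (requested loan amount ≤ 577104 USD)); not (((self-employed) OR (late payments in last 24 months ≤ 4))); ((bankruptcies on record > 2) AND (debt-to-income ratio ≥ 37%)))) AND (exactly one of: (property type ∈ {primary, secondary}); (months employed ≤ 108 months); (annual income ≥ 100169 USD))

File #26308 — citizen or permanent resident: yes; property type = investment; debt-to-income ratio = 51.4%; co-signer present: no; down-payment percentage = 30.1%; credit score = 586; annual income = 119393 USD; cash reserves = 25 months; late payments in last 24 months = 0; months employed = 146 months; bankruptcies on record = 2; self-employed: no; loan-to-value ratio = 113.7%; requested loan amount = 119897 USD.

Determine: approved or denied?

Approved

Atomic conditions:
  loan-to-value ratio > 33.4%: 113.7 > 33.4 is true
  co-signer present: no → false
  down-payment percentage ≥ 25.4%: 30.1 ≥ 25.4 is true
  annual income ≥ 148294 USD: 119393 ≥ 148294 is false
  NOT citizen or permanent resident: yes → false
  credit score ≤ 452: 586 ≤ 452 is false
  cash reserves = 2 months: 25 == 2 is false
  requested loan amount ≤ 577104 USD: 119897 ≤ 577104 is true
  self-employed: no → false
  late payments in last 24 months ≤ 4: 0 ≤ 4 is true
  bankruptcies on record > 2: 2 > 2 is false
  debt-to-income ratio ≥ 37%: 51.4 ≥ 37 is true
  property type ∈ {primary, secondary}: investment is not in the set → false
  months employed ≤ 108 months: 146 ≤ 108 is false
  annual income ≥ 100169 USD: 119393 ≥ 100169 is true
Combine:
[1.1.1] true OR false = true
[1.1.2] true OR false = true
[1.1.3.1.2.1] false OR false = false
[1.1.3.1.2] NOT false = true
[1.1.3.1] false → true (antecedent false ⇒ implication holds) = true
[1.1.3] NOT true = false
[1.1] true OR true OR false = true
[1.2.1] false → true (antecedent false ⇒ implication holds) = true
[1.2.2.1] false OR true = true
[1.2.2] NOT true = false
[1.2.3] false AND true = false
[1.2] exactly-one(true, false, false) = true
[1] true AND true = true
[2] exactly-one(false, false, true) = true
[root] true AND true = true
Overall: true → approved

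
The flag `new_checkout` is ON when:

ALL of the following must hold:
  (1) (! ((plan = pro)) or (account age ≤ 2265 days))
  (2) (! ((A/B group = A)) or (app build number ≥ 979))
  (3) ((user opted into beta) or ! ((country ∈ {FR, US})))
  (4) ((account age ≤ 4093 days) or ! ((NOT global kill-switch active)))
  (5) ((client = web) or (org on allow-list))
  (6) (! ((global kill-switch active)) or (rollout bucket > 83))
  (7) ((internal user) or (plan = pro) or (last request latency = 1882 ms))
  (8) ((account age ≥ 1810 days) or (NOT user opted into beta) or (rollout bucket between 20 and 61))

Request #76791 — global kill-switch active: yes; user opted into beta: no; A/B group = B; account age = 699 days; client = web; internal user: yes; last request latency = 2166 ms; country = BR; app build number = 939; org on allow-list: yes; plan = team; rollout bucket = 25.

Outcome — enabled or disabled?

Atomic conditions:
  plan = pro: team == pro is false
  account age ≤ 2265 days: 699 ≤ 2265 is true
  A/B group = A: B == A is false
  app build number ≥ 979: 939 ≥ 979 is false
  user opted into beta: no → false
  country ∈ {FR, US}: BR is not in the set → false
  account age ≤ 4093 days: 699 ≤ 4093 is true
  NOT global kill-switch active: yes → false
  client = web: web == web is true
  org on allow-list: yes → true
  global kill-switch active: yes → true
  rollout bucket > 83: 25 > 83 is false
  internal user: yes → true
  last request latency = 1882 ms: 2166 == 1882 is false
  account age ≥ 1810 days: 699 ≥ 1810 is false
  NOT user opted into beta: no → true
  rollout bucket between 20 and 61: 25 in [20, 61] is true
Combine:
[1.1] NOT false = true
[1] true OR true = true
[2.1] NOT false = true
[2] true OR false = true
[3.2] NOT false = true
[3] false OR true = true
[4.2] NOT false = true
[4] true OR true = true
[5] true OR true = true
[6.1] NOT true = false
[6] false OR false = false
[7] true OR false OR false = true
[8] false OR true OR true = true
[root] true AND true AND true AND true AND true AND false AND true AND true = false
Overall: false → disabled

Disabled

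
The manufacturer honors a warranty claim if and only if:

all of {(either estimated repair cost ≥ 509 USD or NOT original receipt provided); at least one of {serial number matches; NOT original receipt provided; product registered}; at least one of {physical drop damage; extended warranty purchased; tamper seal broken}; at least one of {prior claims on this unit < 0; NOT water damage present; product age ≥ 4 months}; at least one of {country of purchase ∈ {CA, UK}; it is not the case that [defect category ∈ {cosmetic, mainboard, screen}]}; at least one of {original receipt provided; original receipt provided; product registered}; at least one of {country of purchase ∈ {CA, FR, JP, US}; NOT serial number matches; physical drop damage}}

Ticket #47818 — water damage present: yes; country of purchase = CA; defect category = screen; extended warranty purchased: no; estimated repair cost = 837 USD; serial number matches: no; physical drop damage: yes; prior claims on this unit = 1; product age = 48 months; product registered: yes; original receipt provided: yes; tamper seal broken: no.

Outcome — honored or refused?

Atomic conditions:
  estimated repair cost ≥ 509 USD: 837 ≥ 509 is true
  NOT original receipt provided: yes → false
  serial number matches: no → false
  product registered: yes → true
  physical drop damage: yes → true
  extended warranty purchased: no → false
  tamper seal broken: no → false
  prior claims on this unit < 0: 1 < 0 is false
  NOT water damage present: yes → false
  product age ≥ 4 months: 48 ≥ 4 is true
  country of purchase ∈ {CA, UK}: CA is in the set → true
  defect category ∈ {cosmetic, mainboard, screen}: screen is in the set → true
  original receipt provided: yes → true
  country of purchase ∈ {CA, FR, JP, US}: CA is in the set → true
  NOT serial number matches: no → true
Combine:
[1] true OR false = true
[2] false OR false OR true = true
[3] true OR false OR false = true
[4] false OR false OR true = true
[5.2] NOT true = false
[5] true OR false = true
[6] true OR true OR true = true
[7] true OR true OR true = true
[root] true AND true AND true AND true AND true AND true AND true = true
Overall: true → honored

Honored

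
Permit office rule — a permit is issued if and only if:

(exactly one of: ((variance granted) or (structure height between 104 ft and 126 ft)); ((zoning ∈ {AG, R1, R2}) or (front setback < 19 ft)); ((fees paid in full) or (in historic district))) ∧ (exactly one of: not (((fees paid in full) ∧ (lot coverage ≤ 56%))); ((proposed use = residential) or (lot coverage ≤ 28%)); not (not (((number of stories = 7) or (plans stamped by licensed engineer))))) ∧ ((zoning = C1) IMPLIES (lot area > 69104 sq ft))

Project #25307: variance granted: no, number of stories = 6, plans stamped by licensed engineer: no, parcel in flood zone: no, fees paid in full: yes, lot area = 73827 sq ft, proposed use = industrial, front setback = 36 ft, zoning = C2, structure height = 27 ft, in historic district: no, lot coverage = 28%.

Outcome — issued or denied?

Atomic conditions:
  variance granted: no → false
  structure height between 104 ft and 126 ft: 27 in [104, 126] is false
  zoning ∈ {AG, R1, R2}: C2 is not in the set → false
  front setback < 19 ft: 36 < 19 is false
  fees paid in full: yes → true
  in historic district: no → false
  lot coverage ≤ 56%: 28 ≤ 56 is true
  proposed use = residential: industrial == residential is false
  lot coverage ≤ 28%: 28 ≤ 28 is true
  number of stories = 7: 6 == 7 is false
  plans stamped by licensed engineer: no → false
  zoning = C1: C2 == C1 is false
  lot area > 69104 sq ft: 73827 > 69104 is true
Combine:
[1.1] false OR false = false
[1.2] false OR false = false
[1.3] true OR false = true
[1] exactly-one(false, false, true) = true
[2.1.1] true AND true = true
[2.1] NOT true = false
[2.2] false OR true = true
[2.3.1.1] false OR false = false
[2.3.1] NOT false = true
[2.3] NOT true = false
[2] exactly-one(false, true, false) = true
[3] false → true (antecedent false ⇒ implication holds) = true
[root] true AND true AND true = true
Overall: true → issued

Issued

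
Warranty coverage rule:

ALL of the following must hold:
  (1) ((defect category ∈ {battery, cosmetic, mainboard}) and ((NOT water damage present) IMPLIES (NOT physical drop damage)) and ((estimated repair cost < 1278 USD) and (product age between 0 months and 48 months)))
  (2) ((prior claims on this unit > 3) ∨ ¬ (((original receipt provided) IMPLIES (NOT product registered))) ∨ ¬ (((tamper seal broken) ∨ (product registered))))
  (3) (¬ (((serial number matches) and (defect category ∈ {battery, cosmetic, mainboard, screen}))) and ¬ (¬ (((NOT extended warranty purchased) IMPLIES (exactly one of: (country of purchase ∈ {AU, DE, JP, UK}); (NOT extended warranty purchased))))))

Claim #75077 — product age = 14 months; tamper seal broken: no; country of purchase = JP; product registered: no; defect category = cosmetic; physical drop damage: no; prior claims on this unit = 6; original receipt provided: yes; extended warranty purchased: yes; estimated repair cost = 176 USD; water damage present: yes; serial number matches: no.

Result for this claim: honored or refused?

Atomic conditions:
  defect category ∈ {battery, cosmetic, mainboard}: cosmetic is in the set → true
  NOT water damage present: yes → false
  NOT physical drop damage: no → true
  estimated repair cost < 1278 USD: 176 < 1278 is true
  product age between 0 months and 48 months: 14 in [0, 48] is true
  prior claims on this unit > 3: 6 > 3 is true
  original receipt provided: yes → true
  NOT product registered: no → true
  tamper seal broken: no → false
  product registered: no → false
  serial number matches: no → false
  defect category ∈ {battery, cosmetic, mainboard, screen}: cosmetic is in the set → true
  NOT extended warranty purchased: yes → false
  country of purchase ∈ {AU, DE, JP, UK}: JP is in the set → true
Combine:
[1.2] false → true (antecedent false ⇒ implication holds) = true
[1.3] true AND true = true
[1] true AND true AND true = true
[2.2.1] true → true = true
[2.2] NOT true = false
[2.3.1] false OR false = false
[2.3] NOT false = true
[2] true OR false OR true = true
[3.1.1] false AND true = false
[3.1] NOT false = true
[3.2.1.1.2] exactly-one(true, false) = true
[3.2.1.1] false → true (antecedent false ⇒ implication holds) = true
[3.2.1] NOT true = false
[3.2] NOT false = true
[3] true AND true = true
[root] true AND true AND true = true
Overall: true → honored

Honored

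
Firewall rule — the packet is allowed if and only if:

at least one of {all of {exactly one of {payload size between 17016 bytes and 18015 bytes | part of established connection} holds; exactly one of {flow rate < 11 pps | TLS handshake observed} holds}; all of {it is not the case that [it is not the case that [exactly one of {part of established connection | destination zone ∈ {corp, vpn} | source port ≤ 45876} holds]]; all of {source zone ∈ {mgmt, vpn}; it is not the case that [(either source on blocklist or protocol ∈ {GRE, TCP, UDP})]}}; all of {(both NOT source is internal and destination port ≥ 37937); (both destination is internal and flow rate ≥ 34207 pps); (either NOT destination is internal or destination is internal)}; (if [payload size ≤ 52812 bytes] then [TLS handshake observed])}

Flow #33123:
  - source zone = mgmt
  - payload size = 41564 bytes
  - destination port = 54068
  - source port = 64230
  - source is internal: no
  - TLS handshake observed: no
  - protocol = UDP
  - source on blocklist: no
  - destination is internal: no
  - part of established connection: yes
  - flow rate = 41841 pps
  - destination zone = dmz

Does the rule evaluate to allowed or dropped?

Atomic conditions:
  payload size between 17016 bytes and 18015 bytes: 41564 in [17016, 18015] is false
  part of established connection: yes → true
  flow rate < 11 pps: 41841 < 11 is false
  TLS handshake observed: no → false
  destination zone ∈ {corp, vpn}: dmz is not in the set → false
  source port ≤ 45876: 64230 ≤ 45876 is false
  source zone ∈ {mgmt, vpn}: mgmt is in the set → true
  source on blocklist: no → false
  protocol ∈ {GRE, TCP, UDP}: UDP is in the set → true
  NOT source is internal: no → true
  destination port ≥ 37937: 54068 ≥ 37937 is true
  destination is internal: no → false
  flow rate ≥ 34207 pps: 41841 ≥ 34207 is true
  NOT destination is internal: no → true
  payload size ≤ 52812 bytes: 41564 ≤ 52812 is true
Combine:
[1.1] exactly-one(false, true) = true
[1.2] exactly-one(false, false) = false
[1] true AND false = false
[2.1.1.1] exactly-one(true, false, false) = true
[2.1.1] NOT true = false
[2.1] NOT false = true
[2.2.2.1] false OR true = true
[2.2.2] NOT true = false
[2.2] true AND false = false
[2] true AND false = false
[3.1] true AND true = true
[3.2] false AND true = false
[3.3] true OR false = true
[3] true AND false AND true = false
[4] true → false = false
[root] false OR false OR false OR false = false
Overall: false → dropped

Dropped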